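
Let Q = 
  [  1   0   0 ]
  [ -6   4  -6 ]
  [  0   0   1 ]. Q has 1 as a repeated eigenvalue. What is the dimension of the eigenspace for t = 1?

Q − 1I = [[0, 0, 0], [-6, 3, -6], [0, 0, 0]].
This matrix has rank 1, so its null space has dimension 3 − 1 = 2.

2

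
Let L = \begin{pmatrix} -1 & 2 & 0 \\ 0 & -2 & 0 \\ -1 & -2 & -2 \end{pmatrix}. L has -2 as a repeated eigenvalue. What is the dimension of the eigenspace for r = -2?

2

L + 2I = [[1, 2, 0], [0, 0, 0], [-1, -2, 0]].
This matrix has rank 1, so its null space has dimension 3 − 1 = 2.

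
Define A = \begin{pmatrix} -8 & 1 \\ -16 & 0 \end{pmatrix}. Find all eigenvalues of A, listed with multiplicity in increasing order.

Characteristic polynomial: p(s) = s^2 + 8s + 16 = (s + 4)^2.
Roots (with multiplicity): -4, -4.

-4, -4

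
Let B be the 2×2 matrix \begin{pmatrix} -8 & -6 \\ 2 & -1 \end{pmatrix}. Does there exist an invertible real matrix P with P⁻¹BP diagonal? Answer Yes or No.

Characteristic polynomial: p(μ) = μ^2 + 9μ + 20 = (μ + 4)(μ + 5).
All 2 eigenvalues are distinct, so B is diagonalizable.

Yes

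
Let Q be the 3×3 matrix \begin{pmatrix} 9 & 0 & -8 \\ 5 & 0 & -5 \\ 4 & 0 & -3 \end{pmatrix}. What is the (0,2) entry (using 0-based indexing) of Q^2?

-48

Characteristic polynomial: μ^3 - 6μ^2 + 5μ = μ(μ - 5)(μ - 1), so the eigenvalues are 0, 1, 5.
μ=1: eigenvector (1, 0, 1).
μ=0: eigenvector (0, 1, 0).
μ=5: eigenvector (-2, -1, -1).
P = [[1, 0, -2], [0, 1, -1], [1, 0, -1]], D = diag(1, 0, 5), P⁻¹ = [[-1, 0, 2], [-1, 1, 1], [-1, 0, 1]].
Q² = P·diag(1, 0, 25)·P⁻¹ = [[49, 0, -48], [25, 0, -25], [24, 0, -23]].
The requested entry is -48.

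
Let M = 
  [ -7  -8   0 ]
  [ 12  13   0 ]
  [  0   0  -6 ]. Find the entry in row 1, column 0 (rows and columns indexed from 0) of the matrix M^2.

Characteristic polynomial: t^3 - 31t + 30 = (t - 5)(t - 1)(t + 6), so the eigenvalues are -6, 1, 5.
t=1: eigenvector (1, -1, 0).
t=5: eigenvector (-2, 3, 0).
t=-6: eigenvector (0, 0, 1).
P = [[1, -2, 0], [-1, 3, 0], [0, 0, 1]], D = diag(1, 5, -6), P⁻¹ = [[3, 2, 0], [1, 1, 0], [0, 0, 1]].
M² = P·diag(1, 25, 36)·P⁻¹ = [[-47, -48, 0], [72, 73, 0], [0, 0, 36]].
The requested entry is 72.

72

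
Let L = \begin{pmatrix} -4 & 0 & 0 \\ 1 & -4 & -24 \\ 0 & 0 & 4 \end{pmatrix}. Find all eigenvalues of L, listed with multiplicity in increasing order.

Characteristic polynomial: p(s) = s^3 + 4s^2 - 16s - 64 = (s - 4)(s + 4)^2.
Roots (with multiplicity): -4, -4, 4.

-4, -4, 4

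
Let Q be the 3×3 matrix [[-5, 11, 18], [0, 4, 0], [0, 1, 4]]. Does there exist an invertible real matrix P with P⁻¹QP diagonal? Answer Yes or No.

Characteristic polynomial: p(t) = t^3 - 3t^2 - 24t + 80 = (t - 4)^2(t + 5).
t = 4 has algebraic multiplicity 2; rank(Q − 4I) = 2, so geometric multiplicity = 1.
Geometric multiplicity < algebraic multiplicity, so Q is not diagonalizable.

No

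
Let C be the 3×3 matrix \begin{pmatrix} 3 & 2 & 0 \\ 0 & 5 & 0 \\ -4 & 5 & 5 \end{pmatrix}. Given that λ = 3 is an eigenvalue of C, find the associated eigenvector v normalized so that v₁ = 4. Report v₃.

C − 3I = [[0, 2, 0], [0, 2, 0], [-4, 5, 2]].
Solving (C − 3I)v = 0 gives the eigenspace spanned by (4, 0, 8).
With v₁ = 4, v = (4, 0, 8), so v₃ = 8.

8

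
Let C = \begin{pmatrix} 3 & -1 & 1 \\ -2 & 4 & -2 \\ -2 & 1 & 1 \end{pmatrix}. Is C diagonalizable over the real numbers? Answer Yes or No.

No

Characteristic polynomial: p(μ) = μ^3 - 8μ^2 + 21μ - 18 = (μ - 3)^2(μ - 2).
μ = 3 has algebraic multiplicity 2; rank(C − 3I) = 2, so geometric multiplicity = 1.
Geometric multiplicity < algebraic multiplicity, so C is not diagonalizable.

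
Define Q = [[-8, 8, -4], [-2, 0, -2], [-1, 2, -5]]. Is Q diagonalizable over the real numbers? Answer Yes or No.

Characteristic polynomial: p(λ) = λ^3 + 13λ^2 + 56λ + 80 = (λ + 4)^2(λ + 5).
λ = -4 has algebraic multiplicity 2; rank(Q + 4I) = 1, so geometric multiplicity = 2.
Every eigenvalue has geometric = algebraic multiplicity, so Q is diagonalizable.

Yes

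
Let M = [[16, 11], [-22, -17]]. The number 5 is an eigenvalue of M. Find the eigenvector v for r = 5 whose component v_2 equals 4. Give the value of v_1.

M − 5I = [[11, 11], [-22, -22]].
Solving (M − 5I)v = 0 gives the eigenspace spanned by (-4, 4).
With v_2 = 4, v = (-4, 4), so v_1 = -4.

-4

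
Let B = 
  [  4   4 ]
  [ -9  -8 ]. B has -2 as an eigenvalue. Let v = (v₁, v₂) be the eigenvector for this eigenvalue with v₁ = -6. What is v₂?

B + 2I = [[6, 4], [-9, -6]].
Solving (B + 2I)v = 0 gives the eigenspace spanned by (-6, 9).
With v₁ = -6, v = (-6, 9), so v₂ = 9.

9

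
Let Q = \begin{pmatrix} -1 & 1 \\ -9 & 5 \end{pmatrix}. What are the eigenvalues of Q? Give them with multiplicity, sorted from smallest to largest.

Characteristic polynomial: p(r) = r^2 - 4r + 4 = (r - 2)^2.
Roots (with multiplicity): 2, 2.

2, 2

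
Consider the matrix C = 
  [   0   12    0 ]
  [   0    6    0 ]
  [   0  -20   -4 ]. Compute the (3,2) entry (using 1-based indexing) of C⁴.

-2080

Characteristic polynomial: λ^3 - 2λ^2 - 24λ = λ(λ - 6)(λ + 4), so the eigenvalues are -4, 0, 6.
λ=0: eigenvector (1, 0, 0).
λ=6: eigenvector (2, 1, -2).
λ=-4: eigenvector (0, 0, 1).
P = [[1, 2, 0], [0, 1, 0], [0, -2, 1]], D = diag(0, 6, -4), P⁻¹ = [[1, -2, 0], [0, 1, 0], [0, 2, 1]].
C⁴ = P·diag(0, 1296, 256)·P⁻¹ = [[0, 2592, 0], [0, 1296, 0], [0, -2080, 256]].
The requested entry is -2080.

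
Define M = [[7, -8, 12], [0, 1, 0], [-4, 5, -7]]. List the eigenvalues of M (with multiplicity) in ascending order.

-1, 1, 1

Characteristic polynomial: p(r) = r^3 - r^2 - r + 1 = (r - 1)^2(r + 1).
Roots (with multiplicity): -1, 1, 1.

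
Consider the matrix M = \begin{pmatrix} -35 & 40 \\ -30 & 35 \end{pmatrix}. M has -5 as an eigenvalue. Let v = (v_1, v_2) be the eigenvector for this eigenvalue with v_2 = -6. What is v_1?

-8

M + 5I = [[-30, 40], [-30, 40]].
Solving (M + 5I)v = 0 gives the eigenspace spanned by (-8, -6).
With v_2 = -6, v = (-8, -6), so v_1 = -8.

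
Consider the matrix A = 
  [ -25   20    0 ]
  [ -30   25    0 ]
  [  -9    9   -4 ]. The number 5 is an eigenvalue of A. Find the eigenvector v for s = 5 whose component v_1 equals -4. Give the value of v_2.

A − 5I = [[-30, 20, 0], [-30, 20, 0], [-9, 9, -9]].
Solving (A − 5I)v = 0 gives the eigenspace spanned by (-4, -6, -2).
With v_1 = -4, v = (-4, -6, -2), so v_2 = -6.

-6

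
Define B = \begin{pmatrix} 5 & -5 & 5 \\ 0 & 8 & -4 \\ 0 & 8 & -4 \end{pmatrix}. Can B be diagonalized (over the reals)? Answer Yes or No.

Yes

Characteristic polynomial: p(s) = s^3 - 9s^2 + 20s = s(s - 5)(s - 4).
All 3 eigenvalues are distinct, so B is diagonalizable.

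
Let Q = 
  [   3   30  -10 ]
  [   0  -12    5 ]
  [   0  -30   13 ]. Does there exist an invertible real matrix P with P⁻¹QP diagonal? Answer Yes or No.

Characteristic polynomial: p(t) = t^3 - 4t^2 - 3t + 18 = (t - 3)^2(t + 2).
t = 3 has algebraic multiplicity 2; rank(Q − 3I) = 1, so geometric multiplicity = 2.
Every eigenvalue has geometric = algebraic multiplicity, so Q is diagonalizable.

Yes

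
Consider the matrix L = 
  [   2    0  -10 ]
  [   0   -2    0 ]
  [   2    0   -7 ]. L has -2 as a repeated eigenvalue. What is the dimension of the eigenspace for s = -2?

2

L + 2I = [[4, 0, -10], [0, 0, 0], [2, 0, -5]].
This matrix has rank 1, so its null space has dimension 3 − 1 = 2.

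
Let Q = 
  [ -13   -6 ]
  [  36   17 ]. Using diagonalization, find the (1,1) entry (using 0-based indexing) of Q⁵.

9377

Characteristic polynomial: λ^2 - 4λ - 5 = (λ - 5)(λ + 1), so the eigenvalues are -1, 5.
λ=-1: eigenvector (1, -2).
λ=5: eigenvector (1, -3).
P = [[1, 1], [-2, -3]], D = diag(-1, 5), P⁻¹ = [[3, 1], [-2, -1]].
Q⁵ = P·diag(-1, 3125)·P⁻¹ = [[-6253, -3126], [18756, 9377]].
The requested entry is 9377.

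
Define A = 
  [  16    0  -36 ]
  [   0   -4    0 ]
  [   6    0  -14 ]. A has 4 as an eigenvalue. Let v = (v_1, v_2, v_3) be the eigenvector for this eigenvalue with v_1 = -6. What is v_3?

A − 4I = [[12, 0, -36], [0, -8, 0], [6, 0, -18]].
Solving (A − 4I)v = 0 gives the eigenspace spanned by (-6, 0, -2).
With v_1 = -6, v = (-6, 0, -2), so v_3 = -2.

-2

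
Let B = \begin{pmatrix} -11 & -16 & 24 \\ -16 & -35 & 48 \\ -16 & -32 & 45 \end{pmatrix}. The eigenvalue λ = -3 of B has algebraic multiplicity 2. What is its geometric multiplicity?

2

B + 3I = [[-8, -16, 24], [-16, -32, 48], [-16, -32, 48]].
This matrix has rank 1, so its null space has dimension 3 − 1 = 2.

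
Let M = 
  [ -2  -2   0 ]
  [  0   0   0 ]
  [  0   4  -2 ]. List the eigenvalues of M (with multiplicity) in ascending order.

Characteristic polynomial: p(μ) = μ^3 + 4μ^2 + 4μ = μ(μ + 2)^2.
Roots (with multiplicity): -2, -2, 0.

-2, -2, 0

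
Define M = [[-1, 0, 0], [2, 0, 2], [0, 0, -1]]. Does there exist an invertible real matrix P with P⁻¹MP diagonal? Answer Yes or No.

Yes

Characteristic polynomial: p(r) = r^3 + 2r^2 + r = r(r + 1)^2.
r = -1 has algebraic multiplicity 2; rank(M + 1I) = 1, so geometric multiplicity = 2.
Every eigenvalue has geometric = algebraic multiplicity, so M is diagonalizable.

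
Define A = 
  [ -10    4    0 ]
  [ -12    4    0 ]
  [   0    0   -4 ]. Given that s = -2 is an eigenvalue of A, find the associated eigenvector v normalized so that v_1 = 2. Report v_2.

A + 2I = [[-8, 4, 0], [-12, 6, 0], [0, 0, -2]].
Solving (A + 2I)v = 0 gives the eigenspace spanned by (2, 4, 0).
With v_1 = 2, v = (2, 4, 0), so v_2 = 4.

4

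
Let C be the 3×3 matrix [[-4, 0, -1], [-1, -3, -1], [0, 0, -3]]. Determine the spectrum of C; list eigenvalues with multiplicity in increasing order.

Characteristic polynomial: p(r) = r^3 + 10r^2 + 33r + 36 = (r + 3)^2(r + 4).
Roots (with multiplicity): -4, -3, -3.

-4, -3, -3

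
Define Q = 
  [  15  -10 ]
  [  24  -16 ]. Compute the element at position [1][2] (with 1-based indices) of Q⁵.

Characteristic polynomial: s^2 + s = s(s + 1), so the eigenvalues are -1, 0.
s=-1: eigenvector (-5, -8).
s=0: eigenvector (-2, -3).
P = [[-5, -2], [-8, -3]], D = diag(-1, 0), P⁻¹ = [[3, -2], [-8, 5]].
Q⁵ = P·diag(-1, 0)·P⁻¹ = [[15, -10], [24, -16]].
The requested entry is -10.

-10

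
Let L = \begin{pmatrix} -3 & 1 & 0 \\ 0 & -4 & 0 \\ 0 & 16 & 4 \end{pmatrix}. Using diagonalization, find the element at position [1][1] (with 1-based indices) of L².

9

Characteristic polynomial: t^3 + 3t^2 - 16t - 48 = (t - 4)(t + 3)(t + 4), so the eigenvalues are -4, -3, 4.
t=-3: eigenvector (1, 0, 0).
t=4: eigenvector (0, 0, 1).
t=-4: eigenvector (-1, 1, -2).
P = [[1, 0, -1], [0, 0, 1], [0, 1, -2]], D = diag(-3, 4, -4), P⁻¹ = [[1, 1, 0], [0, 2, 1], [0, 1, 0]].
L² = P·diag(9, 16, 16)·P⁻¹ = [[9, -7, 0], [0, 16, 0], [0, 0, 16]].
The requested entry is 9.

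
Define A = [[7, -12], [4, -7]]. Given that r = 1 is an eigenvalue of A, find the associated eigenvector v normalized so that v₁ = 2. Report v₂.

A − 1I = [[6, -12], [4, -8]].
Solving (A − 1I)v = 0 gives the eigenspace spanned by (2, 1).
With v₁ = 2, v = (2, 1), so v₂ = 1.

1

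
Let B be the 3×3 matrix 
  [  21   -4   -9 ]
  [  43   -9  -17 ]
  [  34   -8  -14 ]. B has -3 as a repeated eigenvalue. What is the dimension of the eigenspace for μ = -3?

1

B + 3I = [[24, -4, -9], [43, -6, -17], [34, -8, -11]].
This matrix has rank 2, so its null space has dimension 3 − 2 = 1.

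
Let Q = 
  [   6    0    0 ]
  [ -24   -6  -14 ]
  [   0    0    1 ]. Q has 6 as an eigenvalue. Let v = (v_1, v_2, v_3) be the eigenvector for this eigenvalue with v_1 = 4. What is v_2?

-8

Q − 6I = [[0, 0, 0], [-24, -12, -14], [0, 0, -5]].
Solving (Q − 6I)v = 0 gives the eigenspace spanned by (4, -8, 0).
With v_1 = 4, v = (4, -8, 0), so v_2 = -8.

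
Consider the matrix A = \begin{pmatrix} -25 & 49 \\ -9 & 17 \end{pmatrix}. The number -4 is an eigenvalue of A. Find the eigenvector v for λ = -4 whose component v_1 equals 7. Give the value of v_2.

3

A + 4I = [[-21, 49], [-9, 21]].
Solving (A + 4I)v = 0 gives the eigenspace spanned by (7, 3).
With v_1 = 7, v = (7, 3), so v_2 = 3.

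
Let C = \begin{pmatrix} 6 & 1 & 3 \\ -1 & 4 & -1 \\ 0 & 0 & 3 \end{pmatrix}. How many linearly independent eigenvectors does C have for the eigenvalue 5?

C − 5I = [[1, 1, 3], [-1, -1, -1], [0, 0, -2]].
This matrix has rank 2, so its null space has dimension 3 − 2 = 1.

1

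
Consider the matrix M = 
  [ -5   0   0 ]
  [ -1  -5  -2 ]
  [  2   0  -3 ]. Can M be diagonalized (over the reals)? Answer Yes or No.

Characteristic polynomial: p(r) = r^3 + 13r^2 + 55r + 75 = (r + 3)(r + 5)^2.
r = -5 has algebraic multiplicity 2; rank(M + 5I) = 2, so geometric multiplicity = 1.
Geometric multiplicity < algebraic multiplicity, so M is not diagonalizable.

No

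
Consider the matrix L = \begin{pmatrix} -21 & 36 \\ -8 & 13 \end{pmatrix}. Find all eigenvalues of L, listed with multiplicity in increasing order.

-5, -3

Characteristic polynomial: p(r) = r^2 + 8r + 15 = (r + 3)(r + 5).
Roots (with multiplicity): -5, -3.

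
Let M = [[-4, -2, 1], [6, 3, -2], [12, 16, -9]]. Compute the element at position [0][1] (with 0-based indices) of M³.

-122

Characteristic polynomial: λ^3 + 10λ^2 + 29λ + 20 = (λ + 1)(λ + 4)(λ + 5), so the eigenvalues are -5, -4, -1.
λ=-4: eigenvector (1, -2, -4).
λ=-1: eigenvector (0, 1, 2).
λ=-5: eigenvector (-1, 2, 5).
P = [[1, 0, -1], [-2, 1, 2], [-4, 2, 5]], D = diag(-4, -1, -5), P⁻¹ = [[1, -2, 1], [2, 1, 0], [0, -2, 1]].
M³ = P·diag(-64, -1, -125)·P⁻¹ = [[-64, -122, 61], [126, 243, -122], [252, 736, -369]].
The requested entry is -122.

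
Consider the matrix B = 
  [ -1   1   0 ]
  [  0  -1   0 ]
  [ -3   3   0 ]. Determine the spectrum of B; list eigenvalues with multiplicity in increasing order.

Characteristic polynomial: p(s) = s^3 + 2s^2 + s = s(s + 1)^2.
Roots (with multiplicity): -1, -1, 0.

-1, -1, 0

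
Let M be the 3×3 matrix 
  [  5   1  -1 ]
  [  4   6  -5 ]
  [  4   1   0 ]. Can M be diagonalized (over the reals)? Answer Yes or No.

Characteristic polynomial: p(s) = s^3 - 11s^2 + 35s - 25 = (s - 5)^2(s - 1).
s = 5 has algebraic multiplicity 2; rank(M − 5I) = 2, so geometric multiplicity = 1.
Geometric multiplicity < algebraic multiplicity, so M is not diagonalizable.

No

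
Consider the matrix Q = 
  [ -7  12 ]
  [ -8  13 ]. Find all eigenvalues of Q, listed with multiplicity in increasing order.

1, 5

Characteristic polynomial: p(λ) = λ^2 - 6λ + 5 = (λ - 5)(λ - 1).
Roots (with multiplicity): 1, 5.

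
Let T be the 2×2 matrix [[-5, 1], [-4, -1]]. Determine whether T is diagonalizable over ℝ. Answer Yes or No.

Characteristic polynomial: p(μ) = μ^2 + 6μ + 9 = (μ + 3)^2.
μ = -3 has algebraic multiplicity 2; rank(T + 3I) = 1, so geometric multiplicity = 1.
Geometric multiplicity < algebraic multiplicity, so T is not diagonalizable.

No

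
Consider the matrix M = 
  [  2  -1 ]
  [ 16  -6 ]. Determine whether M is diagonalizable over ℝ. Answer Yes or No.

No

Characteristic polynomial: p(μ) = μ^2 + 4μ + 4 = (μ + 2)^2.
μ = -2 has algebraic multiplicity 2; rank(M + 2I) = 1, so geometric multiplicity = 1.
Geometric multiplicity < algebraic multiplicity, so M is not diagonalizable.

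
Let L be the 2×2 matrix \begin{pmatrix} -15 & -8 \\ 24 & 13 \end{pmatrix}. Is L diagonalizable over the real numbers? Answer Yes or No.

Characteristic polynomial: p(r) = r^2 + 2r - 3 = (r - 1)(r + 3).
All 2 eigenvalues are distinct, so L is diagonalizable.

Yes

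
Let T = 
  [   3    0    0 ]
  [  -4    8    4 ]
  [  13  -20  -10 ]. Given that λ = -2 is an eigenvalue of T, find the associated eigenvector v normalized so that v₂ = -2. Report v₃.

5

T + 2I = [[5, 0, 0], [-4, 10, 4], [13, -20, -8]].
Solving (T + 2I)v = 0 gives the eigenspace spanned by (0, -2, 5).
With v₂ = -2, v = (0, -2, 5), so v₃ = 5.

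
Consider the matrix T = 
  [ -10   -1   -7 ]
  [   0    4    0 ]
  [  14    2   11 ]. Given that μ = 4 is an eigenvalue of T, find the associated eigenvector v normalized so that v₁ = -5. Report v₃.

T − 4I = [[-14, -1, -7], [0, 0, 0], [14, 2, 7]].
Solving (T − 4I)v = 0 gives the eigenspace spanned by (-5, 0, 10).
With v₁ = -5, v = (-5, 0, 10), so v₃ = 10.

10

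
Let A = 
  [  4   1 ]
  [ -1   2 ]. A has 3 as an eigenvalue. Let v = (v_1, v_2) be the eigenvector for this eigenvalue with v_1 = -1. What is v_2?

1

A − 3I = [[1, 1], [-1, -1]].
Solving (A − 3I)v = 0 gives the eigenspace spanned by (-1, 1).
With v_1 = -1, v = (-1, 1), so v_2 = 1.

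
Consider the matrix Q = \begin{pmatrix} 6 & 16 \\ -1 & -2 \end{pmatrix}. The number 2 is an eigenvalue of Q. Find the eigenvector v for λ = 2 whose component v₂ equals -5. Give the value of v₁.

20

Q − 2I = [[4, 16], [-1, -4]].
Solving (Q − 2I)v = 0 gives the eigenspace spanned by (20, -5).
With v₂ = -5, v = (20, -5), so v₁ = 20.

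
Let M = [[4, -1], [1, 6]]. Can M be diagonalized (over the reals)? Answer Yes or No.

No

Characteristic polynomial: p(s) = s^2 - 10s + 25 = (s - 5)^2.
s = 5 has algebraic multiplicity 2; rank(M − 5I) = 1, so geometric multiplicity = 1.
Geometric multiplicity < algebraic multiplicity, so M is not diagonalizable.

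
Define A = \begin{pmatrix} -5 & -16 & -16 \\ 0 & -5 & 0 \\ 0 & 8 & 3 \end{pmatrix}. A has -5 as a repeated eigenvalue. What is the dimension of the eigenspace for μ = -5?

2

A + 5I = [[0, -16, -16], [0, 0, 0], [0, 8, 8]].
This matrix has rank 1, so its null space has dimension 3 − 1 = 2.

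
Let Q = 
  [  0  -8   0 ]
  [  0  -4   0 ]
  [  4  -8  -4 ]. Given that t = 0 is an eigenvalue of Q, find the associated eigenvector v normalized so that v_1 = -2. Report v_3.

-2

Q = [[0, -8, 0], [0, -4, 0], [4, -8, -4]].
Solving (Q)v = 0 gives the eigenspace spanned by (-2, 0, -2).
With v_1 = -2, v = (-2, 0, -2), so v_3 = -2.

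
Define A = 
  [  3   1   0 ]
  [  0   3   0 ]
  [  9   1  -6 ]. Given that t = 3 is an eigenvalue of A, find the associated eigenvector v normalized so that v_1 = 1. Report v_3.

A − 3I = [[0, 1, 0], [0, 0, 0], [9, 1, -9]].
Solving (A − 3I)v = 0 gives the eigenspace spanned by (1, 0, 1).
With v_1 = 1, v = (1, 0, 1), so v_3 = 1.

1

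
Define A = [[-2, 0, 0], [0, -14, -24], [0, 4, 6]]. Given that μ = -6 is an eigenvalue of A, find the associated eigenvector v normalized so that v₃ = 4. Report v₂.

-12

A + 6I = [[4, 0, 0], [0, -8, -24], [0, 4, 12]].
Solving (A + 6I)v = 0 gives the eigenspace spanned by (0, -12, 4).
With v₃ = 4, v = (0, -12, 4), so v₂ = -12.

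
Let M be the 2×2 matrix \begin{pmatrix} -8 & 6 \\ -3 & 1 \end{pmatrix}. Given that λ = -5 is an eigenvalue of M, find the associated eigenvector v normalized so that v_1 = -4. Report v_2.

-2

M + 5I = [[-3, 6], [-3, 6]].
Solving (M + 5I)v = 0 gives the eigenspace spanned by (-4, -2).
With v_1 = -4, v = (-4, -2), so v_2 = -2.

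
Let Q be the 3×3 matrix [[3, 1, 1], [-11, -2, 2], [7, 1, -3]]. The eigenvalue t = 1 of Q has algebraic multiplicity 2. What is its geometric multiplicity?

Q − 1I = [[2, 1, 1], [-11, -3, 2], [7, 1, -4]].
This matrix has rank 2, so its null space has dimension 3 − 2 = 1.

1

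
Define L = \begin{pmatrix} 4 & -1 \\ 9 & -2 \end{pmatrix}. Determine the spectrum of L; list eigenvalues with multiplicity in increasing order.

Characteristic polynomial: p(t) = t^2 - 2t + 1 = (t - 1)^2.
Roots (with multiplicity): 1, 1.

1, 1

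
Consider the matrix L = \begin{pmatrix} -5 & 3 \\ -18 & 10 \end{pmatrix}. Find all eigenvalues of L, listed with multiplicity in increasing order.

Characteristic polynomial: p(s) = s^2 - 5s + 4 = (s - 4)(s - 1).
Roots (with multiplicity): 1, 4.

1, 4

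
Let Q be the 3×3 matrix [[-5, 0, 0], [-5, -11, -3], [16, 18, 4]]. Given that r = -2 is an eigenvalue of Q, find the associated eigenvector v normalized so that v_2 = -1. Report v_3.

Q + 2I = [[-3, 0, 0], [-5, -9, -3], [16, 18, 6]].
Solving (Q + 2I)v = 0 gives the eigenspace spanned by (0, -1, 3).
With v_2 = -1, v = (0, -1, 3), so v_3 = 3.

3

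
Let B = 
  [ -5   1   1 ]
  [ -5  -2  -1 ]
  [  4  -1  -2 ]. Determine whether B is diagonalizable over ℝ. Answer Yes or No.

Characteristic polynomial: p(s) = s^3 + 9s^2 + 24s + 16 = (s + 1)(s + 4)^2.
s = -4 has algebraic multiplicity 2; rank(B + 4I) = 2, so geometric multiplicity = 1.
Geometric multiplicity < algebraic multiplicity, so B is not diagonalizable.

No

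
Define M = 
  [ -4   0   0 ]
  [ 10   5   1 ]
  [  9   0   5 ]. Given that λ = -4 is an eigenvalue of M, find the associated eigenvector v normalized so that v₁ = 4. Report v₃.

-4

M + 4I = [[0, 0, 0], [10, 9, 1], [9, 0, 9]].
Solving (M + 4I)v = 0 gives the eigenspace spanned by (4, -4, -4).
With v₁ = 4, v = (4, -4, -4), so v₃ = -4.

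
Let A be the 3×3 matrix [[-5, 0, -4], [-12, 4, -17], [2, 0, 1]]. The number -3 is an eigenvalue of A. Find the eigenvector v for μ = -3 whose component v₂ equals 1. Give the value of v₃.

A + 3I = [[-2, 0, -4], [-12, 7, -17], [2, 0, 4]].
Solving (A + 3I)v = 0 gives the eigenspace spanned by (2, 1, -1).
With v₂ = 1, v = (2, 1, -1), so v₃ = -1.

-1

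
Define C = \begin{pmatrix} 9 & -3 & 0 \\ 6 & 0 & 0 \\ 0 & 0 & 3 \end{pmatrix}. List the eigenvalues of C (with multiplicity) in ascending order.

Characteristic polynomial: p(μ) = μ^3 - 12μ^2 + 45μ - 54 = (μ - 6)(μ - 3)^2.
Roots (with multiplicity): 3, 3, 6.

3, 3, 6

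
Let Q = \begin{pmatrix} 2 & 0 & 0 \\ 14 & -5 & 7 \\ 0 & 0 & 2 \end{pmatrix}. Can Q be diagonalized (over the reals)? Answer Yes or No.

Characteristic polynomial: p(s) = s^3 + s^2 - 16s + 20 = (s - 2)^2(s + 5).
s = 2 has algebraic multiplicity 2; rank(Q − 2I) = 1, so geometric multiplicity = 2.
Every eigenvalue has geometric = algebraic multiplicity, so Q is diagonalizable.

Yes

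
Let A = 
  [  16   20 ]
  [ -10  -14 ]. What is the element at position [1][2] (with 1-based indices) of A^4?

2080

Characteristic polynomial: t^2 - 2t - 24 = (t - 6)(t + 4), so the eigenvalues are -4, 6.
t=-4: eigenvector (-1, 1).
t=6: eigenvector (-2, 1).
P = [[-1, -2], [1, 1]], D = diag(-4, 6), P⁻¹ = [[1, 2], [-1, -1]].
A⁴ = P·diag(256, 1296)·P⁻¹ = [[2336, 2080], [-1040, -784]].
The requested entry is 2080.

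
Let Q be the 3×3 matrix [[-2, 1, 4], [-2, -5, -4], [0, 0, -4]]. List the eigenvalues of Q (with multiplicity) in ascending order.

-4, -4, -3

Characteristic polynomial: p(λ) = λ^3 + 11λ^2 + 40λ + 48 = (λ + 3)(λ + 4)^2.
Roots (with multiplicity): -4, -4, -3.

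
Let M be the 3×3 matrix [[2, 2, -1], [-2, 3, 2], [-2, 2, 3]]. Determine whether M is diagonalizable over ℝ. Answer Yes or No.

Yes

Characteristic polynomial: p(r) = r^3 - 8r^2 + 19r - 12 = (r - 4)(r - 3)(r - 1).
All 3 eigenvalues are distinct, so M is diagonalizable.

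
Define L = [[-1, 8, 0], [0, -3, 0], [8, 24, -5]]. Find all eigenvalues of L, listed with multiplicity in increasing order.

-5, -3, -1

Characteristic polynomial: p(r) = r^3 + 9r^2 + 23r + 15 = (r + 1)(r + 3)(r + 5).
Roots (with multiplicity): -5, -3, -1.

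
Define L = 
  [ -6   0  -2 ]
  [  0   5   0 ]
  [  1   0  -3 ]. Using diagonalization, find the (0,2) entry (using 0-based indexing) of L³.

-122

Characteristic polynomial: μ^3 + 4μ^2 - 25μ - 100 = (μ - 5)(μ + 4)(μ + 5), so the eigenvalues are -5, -4, 5.
μ=5: eigenvector (0, 1, 0).
μ=-5: eigenvector (2, 0, -1).
μ=-4: eigenvector (-1, 0, 1).
P = [[0, 2, -1], [1, 0, 0], [0, -1, 1]], D = diag(5, -5, -4), P⁻¹ = [[0, 1, 0], [1, 0, 1], [1, 0, 2]].
L³ = P·diag(125, -125, -64)·P⁻¹ = [[-186, 0, -122], [0, 125, 0], [61, 0, -3]].
The requested entry is -122.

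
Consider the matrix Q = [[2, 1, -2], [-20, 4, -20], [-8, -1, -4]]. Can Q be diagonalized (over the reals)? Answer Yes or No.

Characteristic polynomial: p(λ) = λ^3 - 2λ^2 - 32λ + 96 = (λ - 4)^2(λ + 6).
λ = 4 has algebraic multiplicity 2; rank(Q − 4I) = 2, so geometric multiplicity = 1.
Geometric multiplicity < algebraic multiplicity, so Q is not diagonalizable.

No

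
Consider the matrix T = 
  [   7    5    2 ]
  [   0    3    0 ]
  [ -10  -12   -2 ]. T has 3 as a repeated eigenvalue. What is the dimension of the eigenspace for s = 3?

T − 3I = [[4, 5, 2], [0, 0, 0], [-10, -12, -5]].
This matrix has rank 2, so its null space has dimension 3 − 2 = 1.

1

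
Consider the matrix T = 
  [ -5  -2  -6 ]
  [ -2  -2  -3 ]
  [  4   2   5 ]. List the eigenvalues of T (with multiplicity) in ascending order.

-1, -1, 0

Characteristic polynomial: p(r) = r^3 + 2r^2 + r = r(r + 1)^2.
Roots (with multiplicity): -1, -1, 0.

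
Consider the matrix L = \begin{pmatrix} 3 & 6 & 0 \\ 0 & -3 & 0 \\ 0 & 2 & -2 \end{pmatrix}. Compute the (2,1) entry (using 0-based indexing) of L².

Characteristic polynomial: s^3 + 2s^2 - 9s - 18 = (s - 3)(s + 2)(s + 3), so the eigenvalues are -3, -2, 3.
s=-2: eigenvector (0, 0, 1).
s=-3: eigenvector (-1, 1, -2).
s=3: eigenvector (1, 0, 0).
P = [[0, -1, 1], [0, 1, 0], [1, -2, 0]], D = diag(-2, -3, 3), P⁻¹ = [[0, 2, 1], [0, 1, 0], [1, 1, 0]].
L² = P·diag(4, 9, 9)·P⁻¹ = [[9, 0, 0], [0, 9, 0], [0, -10, 4]].
The requested entry is -10.

-10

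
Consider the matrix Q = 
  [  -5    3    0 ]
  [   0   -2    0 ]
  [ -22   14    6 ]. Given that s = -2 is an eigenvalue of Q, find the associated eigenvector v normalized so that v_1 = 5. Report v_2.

Q + 2I = [[-3, 3, 0], [0, 0, 0], [-22, 14, 8]].
Solving (Q + 2I)v = 0 gives the eigenspace spanned by (5, 5, 5).
With v_1 = 5, v = (5, 5, 5), so v_2 = 5.

5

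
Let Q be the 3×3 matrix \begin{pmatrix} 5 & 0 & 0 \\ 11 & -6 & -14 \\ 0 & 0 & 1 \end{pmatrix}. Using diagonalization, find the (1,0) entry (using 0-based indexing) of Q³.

Characteristic polynomial: λ^3 - 31λ + 30 = (λ - 5)(λ - 1)(λ + 6), so the eigenvalues are -6, 1, 5.
λ=1: eigenvector (0, -2, 1).
λ=-6: eigenvector (0, 1, 0).
λ=5: eigenvector (1, 1, 0).
P = [[0, 0, 1], [-2, 1, 1], [1, 0, 0]], D = diag(1, -6, 5), P⁻¹ = [[0, 0, 1], [-1, 1, 2], [1, 0, 0]].
Q³ = P·diag(1, -216, 125)·P⁻¹ = [[125, 0, 0], [341, -216, -434], [0, 0, 1]].
The requested entry is 341.

341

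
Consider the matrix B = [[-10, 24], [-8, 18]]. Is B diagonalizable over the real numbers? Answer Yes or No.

Yes

Characteristic polynomial: p(t) = t^2 - 8t + 12 = (t - 6)(t - 2).
All 2 eigenvalues are distinct, so B is diagonalizable.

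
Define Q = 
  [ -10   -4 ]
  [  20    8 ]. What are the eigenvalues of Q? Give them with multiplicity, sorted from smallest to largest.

-2, 0

Characteristic polynomial: p(λ) = λ^2 + 2λ = λ(λ + 2).
Roots (with multiplicity): -2, 0.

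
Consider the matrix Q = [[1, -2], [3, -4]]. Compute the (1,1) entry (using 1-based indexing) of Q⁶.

-125

Characteristic polynomial: λ^2 + 3λ + 2 = (λ + 1)(λ + 2), so the eigenvalues are -2, -1.
λ=-1: eigenvector (1, 1).
λ=-2: eigenvector (2, 3).
P = [[1, 2], [1, 3]], D = diag(-1, -2), P⁻¹ = [[3, -2], [-1, 1]].
Q⁶ = P·diag(1, 64)·P⁻¹ = [[-125, 126], [-189, 190]].
The requested entry is -125.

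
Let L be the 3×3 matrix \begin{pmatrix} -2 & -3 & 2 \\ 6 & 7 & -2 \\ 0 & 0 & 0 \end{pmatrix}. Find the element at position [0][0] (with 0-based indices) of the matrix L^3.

-62

Characteristic polynomial: r^3 - 5r^2 + 4r = r(r - 4)(r - 1), so the eigenvalues are 0, 1, 4.
r=1: eigenvector (1, -1, 0).
r=0: eigenvector (-2, 2, 1).
r=4: eigenvector (-1, 2, 0).
P = [[1, -2, -1], [-1, 2, 2], [0, 1, 0]], D = diag(1, 0, 4), P⁻¹ = [[2, 1, 2], [0, 0, 1], [1, 1, 0]].
L³ = P·diag(1, 0, 64)·P⁻¹ = [[-62, -63, 2], [126, 127, -2], [0, 0, 0]].
The requested entry is -62.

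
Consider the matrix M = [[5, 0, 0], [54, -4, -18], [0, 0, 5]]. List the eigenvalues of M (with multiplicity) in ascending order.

Characteristic polynomial: p(λ) = λ^3 - 6λ^2 - 15λ + 100 = (λ - 5)^2(λ + 4).
Roots (with multiplicity): -4, 5, 5.

-4, 5, 5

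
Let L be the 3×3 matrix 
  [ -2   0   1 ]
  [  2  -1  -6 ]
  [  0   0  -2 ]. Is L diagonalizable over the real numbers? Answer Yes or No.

No

Characteristic polynomial: p(r) = r^3 + 5r^2 + 8r + 4 = (r + 1)(r + 2)^2.
r = -2 has algebraic multiplicity 2; rank(L + 2I) = 2, so geometric multiplicity = 1.
Geometric multiplicity < algebraic multiplicity, so L is not diagonalizable.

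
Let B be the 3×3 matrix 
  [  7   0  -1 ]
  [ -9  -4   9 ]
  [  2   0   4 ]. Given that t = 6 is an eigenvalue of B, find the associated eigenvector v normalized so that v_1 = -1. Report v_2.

B − 6I = [[1, 0, -1], [-9, -10, 9], [2, 0, -2]].
Solving (B − 6I)v = 0 gives the eigenspace spanned by (-1, 0, -1).
With v_1 = -1, v = (-1, 0, -1), so v_2 = 0.

0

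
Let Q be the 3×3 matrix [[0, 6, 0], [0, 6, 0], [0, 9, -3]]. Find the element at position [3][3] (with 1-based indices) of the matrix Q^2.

9

Characteristic polynomial: t^3 - 3t^2 - 18t = t(t - 6)(t + 3), so the eigenvalues are -3, 0, 6.
t=6: eigenvector (1, 1, 1).
t=0: eigenvector (1, 0, 0).
t=-3: eigenvector (0, 0, 1).
P = [[1, 1, 0], [1, 0, 0], [1, 0, 1]], D = diag(6, 0, -3), P⁻¹ = [[0, 1, 0], [1, -1, 0], [0, -1, 1]].
Q² = P·diag(36, 0, 9)·P⁻¹ = [[0, 36, 0], [0, 36, 0], [0, 27, 9]].
The requested entry is 9.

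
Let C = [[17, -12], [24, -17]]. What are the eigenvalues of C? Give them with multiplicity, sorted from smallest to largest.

-1, 1

Characteristic polynomial: p(μ) = μ^2 - 1 = (μ - 1)(μ + 1).
Roots (with multiplicity): -1, 1.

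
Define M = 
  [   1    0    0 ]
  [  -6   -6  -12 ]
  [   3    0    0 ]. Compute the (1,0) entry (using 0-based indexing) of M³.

-6

Characteristic polynomial: λ^3 + 5λ^2 - 6λ = λ(λ - 1)(λ + 6), so the eigenvalues are -6, 0, 1.
λ=1: eigenvector (1, -6, 3).
λ=-6: eigenvector (0, 1, 0).
λ=0: eigenvector (0, -2, 1).
P = [[1, 0, 0], [-6, 1, -2], [3, 0, 1]], D = diag(1, -6, 0), P⁻¹ = [[1, 0, 0], [0, 1, 2], [-3, 0, 1]].
M³ = P·diag(1, -216, 0)·P⁻¹ = [[1, 0, 0], [-6, -216, -432], [3, 0, 0]].
The requested entry is -6.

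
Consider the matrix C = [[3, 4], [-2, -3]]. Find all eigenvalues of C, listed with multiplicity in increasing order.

Characteristic polynomial: p(μ) = μ^2 - 1 = (μ - 1)(μ + 1).
Roots (with multiplicity): -1, 1.

-1, 1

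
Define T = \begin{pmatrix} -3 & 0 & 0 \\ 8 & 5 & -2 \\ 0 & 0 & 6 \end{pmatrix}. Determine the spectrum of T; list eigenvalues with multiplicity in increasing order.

Characteristic polynomial: p(λ) = λ^3 - 8λ^2 - 3λ + 90 = (λ - 6)(λ - 5)(λ + 3).
Roots (with multiplicity): -3, 5, 6.

-3, 5, 6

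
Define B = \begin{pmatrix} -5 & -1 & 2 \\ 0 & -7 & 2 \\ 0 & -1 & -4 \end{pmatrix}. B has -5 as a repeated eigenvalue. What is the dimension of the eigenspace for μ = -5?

1

B + 5I = [[0, -1, 2], [0, -2, 2], [0, -1, 1]].
This matrix has rank 2, so its null space has dimension 3 − 2 = 1.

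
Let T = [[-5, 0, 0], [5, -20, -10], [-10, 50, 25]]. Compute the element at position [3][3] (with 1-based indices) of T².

125

Characteristic polynomial: λ^3 - 25λ = λ(λ - 5)(λ + 5), so the eigenvalues are -5, 0, 5.
λ=-5: eigenvector (1, -1, 2).
λ=0: eigenvector (0, 1, -2).
λ=5: eigenvector (0, -2, 5).
P = [[1, 0, 0], [-1, 1, -2], [2, -2, 5]], D = diag(-5, 0, 5), P⁻¹ = [[1, 0, 0], [1, 5, 2], [0, 2, 1]].
T² = P·diag(25, 0, 25)·P⁻¹ = [[25, 0, 0], [-25, -100, -50], [50, 250, 125]].
The requested entry is 125.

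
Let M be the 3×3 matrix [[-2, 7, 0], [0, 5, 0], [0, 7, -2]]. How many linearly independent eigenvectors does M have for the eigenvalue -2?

M + 2I = [[0, 7, 0], [0, 7, 0], [0, 7, 0]].
This matrix has rank 1, so its null space has dimension 3 − 1 = 2.

2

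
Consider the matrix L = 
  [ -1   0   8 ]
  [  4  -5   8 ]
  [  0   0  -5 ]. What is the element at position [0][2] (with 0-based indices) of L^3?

Characteristic polynomial: r^3 + 11r^2 + 35r + 25 = (r + 1)(r + 5)^2, so the eigenvalues are -5, -5, -1.
r=-5: eigenvector (-2, -3, 1).
r=-1: eigenvector (1, 1, 0).
r=-5: eigenvector (-2, -4, 1).
P = [[-2, 1, -2], [-3, 1, -4], [1, 0, 1]], D = diag(-5, -1, -5), P⁻¹ = [[-1, 1, 2], [1, 0, 2], [1, -1, -1]].
L³ = P·diag(-125, -1, -125)·P⁻¹ = [[-1, 0, 248], [124, -125, 248], [0, 0, -125]].
The requested entry is 248.

248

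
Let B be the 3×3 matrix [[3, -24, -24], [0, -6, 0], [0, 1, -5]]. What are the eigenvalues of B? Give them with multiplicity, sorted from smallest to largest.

-6, -5, 3

Characteristic polynomial: p(t) = t^3 + 8t^2 - 3t - 90 = (t - 3)(t + 5)(t + 6).
Roots (with multiplicity): -6, -5, 3.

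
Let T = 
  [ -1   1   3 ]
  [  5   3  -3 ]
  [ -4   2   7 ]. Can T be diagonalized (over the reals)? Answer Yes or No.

Characteristic polynomial: p(r) = r^3 - 9r^2 + 24r - 16 = (r - 4)^2(r - 1).
r = 4 has algebraic multiplicity 2; rank(T − 4I) = 2, so geometric multiplicity = 1.
Geometric multiplicity < algebraic multiplicity, so T is not diagonalizable.

No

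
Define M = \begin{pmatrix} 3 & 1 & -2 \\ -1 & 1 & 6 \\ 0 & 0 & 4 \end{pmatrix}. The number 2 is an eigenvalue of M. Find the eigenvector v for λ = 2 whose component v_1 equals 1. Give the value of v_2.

M − 2I = [[1, 1, -2], [-1, -1, 6], [0, 0, 2]].
Solving (M − 2I)v = 0 gives the eigenspace spanned by (1, -1, 0).
With v_1 = 1, v = (1, -1, 0), so v_2 = -1.

-1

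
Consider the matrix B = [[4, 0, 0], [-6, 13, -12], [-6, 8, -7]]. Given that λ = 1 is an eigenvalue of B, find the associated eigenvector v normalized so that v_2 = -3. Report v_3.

-3

B − 1I = [[3, 0, 0], [-6, 12, -12], [-6, 8, -8]].
Solving (B − 1I)v = 0 gives the eigenspace spanned by (0, -3, -3).
With v_2 = -3, v = (0, -3, -3), so v_3 = -3.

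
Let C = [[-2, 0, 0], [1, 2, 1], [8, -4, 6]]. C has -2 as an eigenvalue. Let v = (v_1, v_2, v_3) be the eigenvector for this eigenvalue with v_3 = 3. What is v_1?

C + 2I = [[0, 0, 0], [1, 4, 1], [8, -4, 8]].
Solving (C + 2I)v = 0 gives the eigenspace spanned by (-3, 0, 3).
With v_3 = 3, v = (-3, 0, 3), so v_1 = -3.

-3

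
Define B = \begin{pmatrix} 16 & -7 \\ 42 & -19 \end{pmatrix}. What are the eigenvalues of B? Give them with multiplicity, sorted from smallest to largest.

Characteristic polynomial: p(s) = s^2 + 3s - 10 = (s - 2)(s + 5).
Roots (with multiplicity): -5, 2.

-5, 2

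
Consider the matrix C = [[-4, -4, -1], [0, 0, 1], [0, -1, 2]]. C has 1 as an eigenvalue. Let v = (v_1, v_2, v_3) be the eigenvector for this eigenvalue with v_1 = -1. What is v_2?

C − 1I = [[-5, -4, -1], [0, -1, 1], [0, -1, 1]].
Solving (C − 1I)v = 0 gives the eigenspace spanned by (-1, 1, 1).
With v_1 = -1, v = (-1, 1, 1), so v_2 = 1.

1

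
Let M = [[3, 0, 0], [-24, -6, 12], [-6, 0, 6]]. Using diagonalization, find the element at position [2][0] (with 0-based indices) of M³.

-378

Characteristic polynomial: t^3 - 3t^2 - 36t + 108 = (t - 6)(t - 3)(t + 6), so the eigenvalues are -6, 3, 6.
t=3: eigenvector (1, 0, 2).
t=6: eigenvector (0, 1, 1).
t=-6: eigenvector (0, 1, 0).
P = [[1, 0, 0], [0, 1, 1], [2, 1, 0]], D = diag(3, 6, -6), P⁻¹ = [[1, 0, 0], [-2, 0, 1], [2, 1, -1]].
M³ = P·diag(27, 216, -216)·P⁻¹ = [[27, 0, 0], [-864, -216, 432], [-378, 0, 216]].
The requested entry is -378.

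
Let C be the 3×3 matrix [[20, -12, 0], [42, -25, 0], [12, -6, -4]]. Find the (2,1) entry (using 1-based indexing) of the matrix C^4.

Characteristic polynomial: t^3 + 9t^2 + 24t + 16 = (t + 1)(t + 4)^2, so the eigenvalues are -4, -4, -1.
t=-4: eigenvector (1, 2, 0).
t=-4: eigenvector (1, 2, 1).
t=-1: eigenvector (-4, -7, -2).
P = [[1, 1, -4], [2, 2, -7], [0, 1, -2]], D = diag(-4, -4, -1), P⁻¹ = [[-3, 2, -1], [-4, 2, 1], [-2, 1, 0]].
C⁴ = P·diag(256, 256, 1)·P⁻¹ = [[-1784, 1020, 0], [-3570, 2041, 0], [-1020, 510, 256]].
The requested entry is -3570.

-3570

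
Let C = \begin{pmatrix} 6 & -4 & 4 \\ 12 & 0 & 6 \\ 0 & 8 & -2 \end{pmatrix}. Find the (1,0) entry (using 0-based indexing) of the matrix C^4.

2592

Characteristic polynomial: r^3 - 4r^2 - 12r = r(r - 6)(r + 2), so the eigenvalues are -2, 0, 6.
r=-2: eigenvector (1, 0, -2).
r=0: eigenvector (-2, 1, 4).
r=6: eigenvector (0, 1, 1).
P = [[1, -2, 0], [0, 1, 1], [-2, 4, 1]], D = diag(-2, 0, 6), P⁻¹ = [[-3, 2, -2], [-2, 1, -1], [2, 0, 1]].
C⁴ = P·diag(16, 0, 1296)·P⁻¹ = [[-48, 32, -32], [2592, 0, 1296], [2688, -64, 1360]].
The requested entry is 2592.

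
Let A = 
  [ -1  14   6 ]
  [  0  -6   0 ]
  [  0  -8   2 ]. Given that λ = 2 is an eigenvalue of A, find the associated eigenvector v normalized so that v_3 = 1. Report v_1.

A − 2I = [[-3, 14, 6], [0, -8, 0], [0, -8, 0]].
Solving (A − 2I)v = 0 gives the eigenspace spanned by (2, 0, 1).
With v_3 = 1, v = (2, 0, 1), so v_1 = 2.

2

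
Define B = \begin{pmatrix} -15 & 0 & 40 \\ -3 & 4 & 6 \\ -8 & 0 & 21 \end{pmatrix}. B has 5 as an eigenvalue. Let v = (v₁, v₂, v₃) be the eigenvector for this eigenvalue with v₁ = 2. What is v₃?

B − 5I = [[-20, 0, 40], [-3, -1, 6], [-8, 0, 16]].
Solving (B − 5I)v = 0 gives the eigenspace spanned by (2, 0, 1).
With v₁ = 2, v = (2, 0, 1), so v₃ = 1.

1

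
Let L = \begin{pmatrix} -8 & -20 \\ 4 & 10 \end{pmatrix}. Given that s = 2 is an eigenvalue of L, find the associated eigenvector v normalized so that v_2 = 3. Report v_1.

-6

L − 2I = [[-10, -20], [4, 8]].
Solving (L − 2I)v = 0 gives the eigenspace spanned by (-6, 3).
With v_2 = 3, v = (-6, 3), so v_1 = -6.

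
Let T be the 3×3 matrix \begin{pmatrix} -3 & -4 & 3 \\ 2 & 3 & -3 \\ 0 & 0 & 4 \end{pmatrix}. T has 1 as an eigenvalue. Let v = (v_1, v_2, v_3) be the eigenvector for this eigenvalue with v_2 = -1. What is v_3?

T − 1I = [[-4, -4, 3], [2, 2, -3], [0, 0, 3]].
Solving (T − 1I)v = 0 gives the eigenspace spanned by (1, -1, 0).
With v_2 = -1, v = (1, -1, 0), so v_3 = 0.

0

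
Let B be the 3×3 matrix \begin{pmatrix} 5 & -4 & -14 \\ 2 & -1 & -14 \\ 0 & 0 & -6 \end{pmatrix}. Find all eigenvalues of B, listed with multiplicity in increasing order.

-6, 1, 3

Characteristic polynomial: p(λ) = λ^3 + 2λ^2 - 21λ + 18 = (λ - 3)(λ - 1)(λ + 6).
Roots (with multiplicity): -6, 1, 3.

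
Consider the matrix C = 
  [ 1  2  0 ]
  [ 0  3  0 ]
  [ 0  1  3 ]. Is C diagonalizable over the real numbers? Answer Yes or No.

Characteristic polynomial: p(s) = s^3 - 7s^2 + 15s - 9 = (s - 3)^2(s - 1).
s = 3 has algebraic multiplicity 2; rank(C − 3I) = 2, so geometric multiplicity = 1.
Geometric multiplicity < algebraic multiplicity, so C is not diagonalizable.

No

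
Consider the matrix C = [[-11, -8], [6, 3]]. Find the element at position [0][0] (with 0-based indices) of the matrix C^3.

-419

Characteristic polynomial: t^2 + 8t + 15 = (t + 3)(t + 5), so the eigenvalues are -5, -3.
t=-5: eigenvector (-4, 3).
t=-3: eigenvector (-1, 1).
P = [[-4, -1], [3, 1]], D = diag(-5, -3), P⁻¹ = [[-1, -1], [3, 4]].
C³ = P·diag(-125, -27)·P⁻¹ = [[-419, -392], [294, 267]].
The requested entry is -419.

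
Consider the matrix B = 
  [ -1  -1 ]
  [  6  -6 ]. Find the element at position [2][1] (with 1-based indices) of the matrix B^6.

-20202

Characteristic polynomial: r^2 + 7r + 12 = (r + 3)(r + 4), so the eigenvalues are -4, -3.
r=-4: eigenvector (1, 3).
r=-3: eigenvector (1, 2).
P = [[1, 1], [3, 2]], D = diag(-4, -3), P⁻¹ = [[-2, 1], [3, -1]].
B⁶ = P·diag(4096, 729)·P⁻¹ = [[-6005, 3367], [-20202, 10830]].
The requested entry is -20202.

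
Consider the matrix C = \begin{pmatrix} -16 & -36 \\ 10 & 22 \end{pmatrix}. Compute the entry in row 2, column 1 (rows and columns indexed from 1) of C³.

280

Characteristic polynomial: r^2 - 6r + 8 = (r - 4)(r - 2), so the eigenvalues are 2, 4.
r=4: eigenvector (-9, 5).
r=2: eigenvector (-2, 1).
P = [[-9, -2], [5, 1]], D = diag(4, 2), P⁻¹ = [[1, 2], [-5, -9]].
C³ = P·diag(64, 8)·P⁻¹ = [[-496, -1008], [280, 568]].
The requested entry is 280.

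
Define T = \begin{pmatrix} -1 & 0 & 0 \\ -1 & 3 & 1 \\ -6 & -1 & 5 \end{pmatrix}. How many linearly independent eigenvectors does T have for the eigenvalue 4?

T − 4I = [[-5, 0, 0], [-1, -1, 1], [-6, -1, 1]].
This matrix has rank 2, so its null space has dimension 3 − 2 = 1.

1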